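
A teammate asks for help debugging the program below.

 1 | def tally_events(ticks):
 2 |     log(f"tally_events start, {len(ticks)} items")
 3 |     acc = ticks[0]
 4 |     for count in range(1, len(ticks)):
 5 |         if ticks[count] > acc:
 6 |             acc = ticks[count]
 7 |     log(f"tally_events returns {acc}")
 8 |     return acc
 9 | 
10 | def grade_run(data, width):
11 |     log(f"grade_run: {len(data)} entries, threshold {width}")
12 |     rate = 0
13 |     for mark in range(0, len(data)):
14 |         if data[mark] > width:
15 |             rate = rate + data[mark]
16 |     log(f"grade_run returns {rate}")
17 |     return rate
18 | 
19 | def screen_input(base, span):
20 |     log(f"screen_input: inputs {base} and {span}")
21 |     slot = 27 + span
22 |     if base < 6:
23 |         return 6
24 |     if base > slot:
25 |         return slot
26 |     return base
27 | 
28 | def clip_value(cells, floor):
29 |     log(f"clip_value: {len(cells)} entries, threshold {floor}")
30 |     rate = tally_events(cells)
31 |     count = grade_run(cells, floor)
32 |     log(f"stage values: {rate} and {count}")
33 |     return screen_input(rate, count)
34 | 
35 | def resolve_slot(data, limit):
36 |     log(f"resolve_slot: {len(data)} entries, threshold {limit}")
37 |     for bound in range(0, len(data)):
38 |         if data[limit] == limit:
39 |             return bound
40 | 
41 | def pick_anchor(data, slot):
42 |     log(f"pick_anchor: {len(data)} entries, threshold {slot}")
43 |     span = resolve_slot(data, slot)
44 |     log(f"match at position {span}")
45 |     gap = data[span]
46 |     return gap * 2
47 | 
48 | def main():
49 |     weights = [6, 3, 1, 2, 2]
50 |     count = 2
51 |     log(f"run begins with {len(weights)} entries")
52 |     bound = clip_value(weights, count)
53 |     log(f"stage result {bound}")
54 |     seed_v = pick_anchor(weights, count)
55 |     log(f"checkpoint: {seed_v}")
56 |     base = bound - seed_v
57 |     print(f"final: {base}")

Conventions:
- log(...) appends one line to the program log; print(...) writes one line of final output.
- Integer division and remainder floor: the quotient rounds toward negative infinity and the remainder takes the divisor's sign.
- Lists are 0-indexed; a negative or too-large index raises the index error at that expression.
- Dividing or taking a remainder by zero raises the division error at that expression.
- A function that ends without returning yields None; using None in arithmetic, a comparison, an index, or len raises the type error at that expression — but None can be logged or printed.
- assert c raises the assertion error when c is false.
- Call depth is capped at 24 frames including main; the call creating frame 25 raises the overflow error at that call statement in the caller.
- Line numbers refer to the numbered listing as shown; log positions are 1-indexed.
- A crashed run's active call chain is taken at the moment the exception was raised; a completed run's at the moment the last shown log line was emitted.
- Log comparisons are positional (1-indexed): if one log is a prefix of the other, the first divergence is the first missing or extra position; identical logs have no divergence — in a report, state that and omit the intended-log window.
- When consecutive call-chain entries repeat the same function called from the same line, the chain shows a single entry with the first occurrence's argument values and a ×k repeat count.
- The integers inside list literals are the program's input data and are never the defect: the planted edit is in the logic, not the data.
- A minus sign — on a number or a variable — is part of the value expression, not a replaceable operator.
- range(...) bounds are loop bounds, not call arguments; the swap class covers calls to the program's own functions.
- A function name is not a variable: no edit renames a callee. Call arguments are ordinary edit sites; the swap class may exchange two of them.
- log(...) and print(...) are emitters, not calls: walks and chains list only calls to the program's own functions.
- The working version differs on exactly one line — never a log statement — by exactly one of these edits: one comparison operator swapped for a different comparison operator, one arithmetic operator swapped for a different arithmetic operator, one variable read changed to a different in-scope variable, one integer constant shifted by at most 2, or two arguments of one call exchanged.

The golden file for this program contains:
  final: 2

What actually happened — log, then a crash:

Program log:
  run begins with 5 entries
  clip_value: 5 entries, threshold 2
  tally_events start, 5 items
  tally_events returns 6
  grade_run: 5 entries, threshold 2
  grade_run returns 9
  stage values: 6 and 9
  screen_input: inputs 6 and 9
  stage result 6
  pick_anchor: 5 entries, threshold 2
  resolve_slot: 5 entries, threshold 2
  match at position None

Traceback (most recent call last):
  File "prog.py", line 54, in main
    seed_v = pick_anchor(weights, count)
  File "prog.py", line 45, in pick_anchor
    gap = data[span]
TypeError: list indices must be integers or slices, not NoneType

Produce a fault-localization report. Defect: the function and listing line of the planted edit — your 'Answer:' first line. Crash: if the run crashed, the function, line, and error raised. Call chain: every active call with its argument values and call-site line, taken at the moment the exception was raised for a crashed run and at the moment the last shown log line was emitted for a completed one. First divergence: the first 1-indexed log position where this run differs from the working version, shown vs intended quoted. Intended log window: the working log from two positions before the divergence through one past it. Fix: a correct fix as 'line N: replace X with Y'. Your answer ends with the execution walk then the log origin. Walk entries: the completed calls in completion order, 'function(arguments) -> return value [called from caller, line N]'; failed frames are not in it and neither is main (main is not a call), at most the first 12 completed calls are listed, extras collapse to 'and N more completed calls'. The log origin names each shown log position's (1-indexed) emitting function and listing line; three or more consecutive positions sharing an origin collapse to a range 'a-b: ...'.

Answer: the defect is in resolve_slot at line 38.
Key fact: The earliest visible damage is log position 12 — 'match at position None' rather than the intended 'match at position 3'.
Crash: pick_anchor, line 45, TypeError.
Call chain: main -> pick_anchor([6, 3, 1, 2, 2], 2) (called at line 54).
First divergence: position 12 — shown 'match at position None', intended 'match at position 3'.
Intended log window:
  10: pick_anchor: 5 entries, threshold 2
  11: resolve_slot: 5 entries, threshold 2
  12: match at position 3
  13: checkpoint: 4
Execution walk:
  tally_events([6, 3, 1, 2, 2]) -> 6  [called from clip_value, line 30]
  grade_run([6, 3, 1, 2, 2], 2) -> 9  [called from clip_value, line 31]
  screen_input(6, 9) -> 6  [called from clip_value, line 33]
  clip_value([6, 3, 1, 2, 2], 2) -> 6  [called from main, line 52]
  resolve_slot([6, 3, 1, 2, 2], 2) -> None  [called from pick_anchor, line 43]
Log origin:
  1 — main, line 51
  2 — clip_value, line 29
  3 — tally_events, line 2
  4 — tally_events, line 7
  5 — grade_run, line 11
  6 — grade_run, line 16
  7 — clip_value, line 32
  8 — screen_input, line 20
  9 — main, line 53
  10 — pick_anchor, line 42
  11 — resolve_slot, line 36
  12 — pick_anchor, line 44
A correct fix: line 38: replace `data[limit]` with `data[bound]`.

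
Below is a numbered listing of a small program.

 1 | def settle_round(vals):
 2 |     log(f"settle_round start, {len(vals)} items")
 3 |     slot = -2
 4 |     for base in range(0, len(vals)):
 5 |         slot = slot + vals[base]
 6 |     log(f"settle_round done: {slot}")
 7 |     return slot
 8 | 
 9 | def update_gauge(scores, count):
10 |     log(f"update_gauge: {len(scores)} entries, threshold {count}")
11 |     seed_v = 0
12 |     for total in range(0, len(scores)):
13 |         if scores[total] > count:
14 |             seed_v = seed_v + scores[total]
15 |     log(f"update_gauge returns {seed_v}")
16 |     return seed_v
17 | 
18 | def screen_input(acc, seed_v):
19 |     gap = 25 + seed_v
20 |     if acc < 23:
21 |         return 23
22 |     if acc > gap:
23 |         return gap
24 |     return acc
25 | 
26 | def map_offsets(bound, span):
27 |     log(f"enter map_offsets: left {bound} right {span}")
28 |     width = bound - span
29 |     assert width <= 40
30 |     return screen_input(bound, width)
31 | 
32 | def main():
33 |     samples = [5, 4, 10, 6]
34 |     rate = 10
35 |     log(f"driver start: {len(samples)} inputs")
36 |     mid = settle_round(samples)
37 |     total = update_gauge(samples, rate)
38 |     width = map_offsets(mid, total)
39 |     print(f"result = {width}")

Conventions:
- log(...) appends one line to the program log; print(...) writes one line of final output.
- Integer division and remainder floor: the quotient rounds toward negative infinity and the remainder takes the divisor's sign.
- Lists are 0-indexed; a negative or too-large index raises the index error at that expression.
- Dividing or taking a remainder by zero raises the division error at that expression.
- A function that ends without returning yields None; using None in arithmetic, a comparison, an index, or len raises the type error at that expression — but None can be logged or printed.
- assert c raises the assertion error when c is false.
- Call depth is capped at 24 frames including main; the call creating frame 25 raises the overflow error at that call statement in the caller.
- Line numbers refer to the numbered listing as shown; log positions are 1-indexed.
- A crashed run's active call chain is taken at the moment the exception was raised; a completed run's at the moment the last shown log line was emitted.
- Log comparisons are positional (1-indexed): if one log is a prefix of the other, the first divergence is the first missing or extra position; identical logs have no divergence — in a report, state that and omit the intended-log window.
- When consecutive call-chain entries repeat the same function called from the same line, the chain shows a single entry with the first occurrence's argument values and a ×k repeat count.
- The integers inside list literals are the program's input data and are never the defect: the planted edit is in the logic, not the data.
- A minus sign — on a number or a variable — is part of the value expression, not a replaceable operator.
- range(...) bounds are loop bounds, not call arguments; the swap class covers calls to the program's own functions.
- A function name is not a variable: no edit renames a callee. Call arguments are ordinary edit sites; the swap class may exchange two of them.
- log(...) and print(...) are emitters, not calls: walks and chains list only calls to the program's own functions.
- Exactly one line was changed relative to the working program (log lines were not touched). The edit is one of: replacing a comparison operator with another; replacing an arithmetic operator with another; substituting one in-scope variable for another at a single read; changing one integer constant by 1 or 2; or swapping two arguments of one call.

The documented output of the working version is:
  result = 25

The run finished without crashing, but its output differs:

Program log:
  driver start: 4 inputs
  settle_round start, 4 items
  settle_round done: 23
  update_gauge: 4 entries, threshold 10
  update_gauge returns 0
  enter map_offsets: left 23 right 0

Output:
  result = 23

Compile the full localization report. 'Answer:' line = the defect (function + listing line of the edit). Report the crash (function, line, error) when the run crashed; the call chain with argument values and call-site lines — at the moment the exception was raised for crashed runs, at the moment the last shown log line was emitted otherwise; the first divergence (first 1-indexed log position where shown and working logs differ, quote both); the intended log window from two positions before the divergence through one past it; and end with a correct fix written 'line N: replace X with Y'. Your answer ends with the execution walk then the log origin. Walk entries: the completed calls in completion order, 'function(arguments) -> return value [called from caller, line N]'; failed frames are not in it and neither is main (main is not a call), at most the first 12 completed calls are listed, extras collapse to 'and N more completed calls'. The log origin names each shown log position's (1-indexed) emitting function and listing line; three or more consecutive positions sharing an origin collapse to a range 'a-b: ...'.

Answer: the defect is in settle_round at line 3.
Key observation: The earliest visible damage is log position 3 — 'settle_round done: 23' rather than the intended 'settle_round done: 25'.
Call chain: main -> map_offsets(23, 0) (called at line 38).
First divergence: position 3; shown 'settle_round done: 23' vs intended 'settle_round done: 25'.
Intended log window:
  1: driver start: 4 inputs
  2: settle_round start, 4 items
  3: settle_round done: 25
  4: update_gauge: 4 entries, threshold 10
Execution walk:
  settle_round([5, 4, 10, 6]) -> 23  [called from main, line 36]
  update_gauge([5, 4, 10, 6], 10) -> 0  [called from main, line 37]
  screen_input(23, 23) -> 23  [called from map_offsets, line 30]
  map_offsets(23, 0) -> 23  [called from main, line 38]
Log line origins:
  1 — main, line 35
  2 — settle_round, line 2
  3 — settle_round, line 6
  4 — update_gauge, line 10
  5 — update_gauge, line 15
  6 — map_offsets, line 27
A correct fix: line 3: replace `-2` with `0`.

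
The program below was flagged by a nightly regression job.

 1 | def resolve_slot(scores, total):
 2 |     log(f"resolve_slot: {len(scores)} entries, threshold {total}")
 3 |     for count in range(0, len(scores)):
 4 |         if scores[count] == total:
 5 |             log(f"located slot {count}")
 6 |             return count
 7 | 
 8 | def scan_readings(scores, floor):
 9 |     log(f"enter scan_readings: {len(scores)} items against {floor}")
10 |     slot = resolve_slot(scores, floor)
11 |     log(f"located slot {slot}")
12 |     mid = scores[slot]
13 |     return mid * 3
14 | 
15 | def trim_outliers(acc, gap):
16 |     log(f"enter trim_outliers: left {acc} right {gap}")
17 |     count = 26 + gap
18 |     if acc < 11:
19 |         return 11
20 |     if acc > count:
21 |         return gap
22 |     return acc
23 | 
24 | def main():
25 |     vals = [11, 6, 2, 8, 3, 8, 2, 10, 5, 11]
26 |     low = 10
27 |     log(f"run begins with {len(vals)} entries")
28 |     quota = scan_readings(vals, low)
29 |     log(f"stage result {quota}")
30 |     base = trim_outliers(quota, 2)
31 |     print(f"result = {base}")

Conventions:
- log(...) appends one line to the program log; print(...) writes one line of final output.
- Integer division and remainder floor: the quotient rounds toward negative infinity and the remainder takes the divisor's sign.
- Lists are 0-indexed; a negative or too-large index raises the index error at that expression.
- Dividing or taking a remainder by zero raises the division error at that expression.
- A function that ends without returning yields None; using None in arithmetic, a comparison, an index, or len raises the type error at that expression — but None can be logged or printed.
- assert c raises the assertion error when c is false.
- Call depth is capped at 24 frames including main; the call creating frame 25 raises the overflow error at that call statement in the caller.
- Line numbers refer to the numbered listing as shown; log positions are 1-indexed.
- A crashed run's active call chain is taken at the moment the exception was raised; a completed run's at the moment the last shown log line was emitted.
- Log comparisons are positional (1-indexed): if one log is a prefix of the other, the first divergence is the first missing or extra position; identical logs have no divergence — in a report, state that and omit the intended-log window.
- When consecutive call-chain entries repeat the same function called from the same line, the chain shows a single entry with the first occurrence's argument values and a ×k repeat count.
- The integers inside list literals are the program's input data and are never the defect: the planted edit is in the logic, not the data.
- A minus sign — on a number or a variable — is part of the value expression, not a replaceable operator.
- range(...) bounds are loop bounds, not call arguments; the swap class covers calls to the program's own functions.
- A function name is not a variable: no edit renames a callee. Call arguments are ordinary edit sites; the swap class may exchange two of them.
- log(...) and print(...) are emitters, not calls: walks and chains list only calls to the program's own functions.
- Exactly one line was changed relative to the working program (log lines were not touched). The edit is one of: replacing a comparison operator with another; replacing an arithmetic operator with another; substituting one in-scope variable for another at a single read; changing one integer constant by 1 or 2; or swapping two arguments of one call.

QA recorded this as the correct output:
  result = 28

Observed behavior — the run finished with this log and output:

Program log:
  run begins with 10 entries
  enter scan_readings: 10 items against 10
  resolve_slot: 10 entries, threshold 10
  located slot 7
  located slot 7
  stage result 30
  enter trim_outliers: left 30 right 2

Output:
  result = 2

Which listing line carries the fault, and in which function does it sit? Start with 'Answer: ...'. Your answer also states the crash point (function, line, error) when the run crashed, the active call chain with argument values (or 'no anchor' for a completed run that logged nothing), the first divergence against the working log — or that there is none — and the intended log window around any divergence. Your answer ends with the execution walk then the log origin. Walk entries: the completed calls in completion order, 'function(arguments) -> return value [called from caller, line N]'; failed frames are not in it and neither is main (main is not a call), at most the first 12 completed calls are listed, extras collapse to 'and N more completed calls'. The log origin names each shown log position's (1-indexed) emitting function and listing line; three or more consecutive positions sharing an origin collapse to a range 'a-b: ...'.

Answer: the defect is in trim_outliers at line 21.
Key observation: Every logged value matches the working version; the printed result is what differs.
Call chain: main -> trim_outliers(30, 2) (called at line 30).
First divergence: there is none — every log position agrees.
Execution walk:
  resolve_slot([11, 6, 2, 8, 3, 8, 2, 10, 5, 11], 10) -> 7  [called from scan_readings, line 10]
  scan_readings([11, 6, 2, 8, 3, 8, 2, 10, 5, 11], 10) -> 30  [called from main, line 28]
  trim_outliers(30, 2) -> 2  [called from main, line 30]
Log origins:
  1: emitted by main (line 27)
  2: emitted by scan_readings (line 9)
  3: emitted by resolve_slot (line 2)
  4: emitted by resolve_slot (line 5)
  5: emitted by scan_readings (line 11)
  6: emitted by main (line 29)
  7: emitted by trim_outliers (line 16)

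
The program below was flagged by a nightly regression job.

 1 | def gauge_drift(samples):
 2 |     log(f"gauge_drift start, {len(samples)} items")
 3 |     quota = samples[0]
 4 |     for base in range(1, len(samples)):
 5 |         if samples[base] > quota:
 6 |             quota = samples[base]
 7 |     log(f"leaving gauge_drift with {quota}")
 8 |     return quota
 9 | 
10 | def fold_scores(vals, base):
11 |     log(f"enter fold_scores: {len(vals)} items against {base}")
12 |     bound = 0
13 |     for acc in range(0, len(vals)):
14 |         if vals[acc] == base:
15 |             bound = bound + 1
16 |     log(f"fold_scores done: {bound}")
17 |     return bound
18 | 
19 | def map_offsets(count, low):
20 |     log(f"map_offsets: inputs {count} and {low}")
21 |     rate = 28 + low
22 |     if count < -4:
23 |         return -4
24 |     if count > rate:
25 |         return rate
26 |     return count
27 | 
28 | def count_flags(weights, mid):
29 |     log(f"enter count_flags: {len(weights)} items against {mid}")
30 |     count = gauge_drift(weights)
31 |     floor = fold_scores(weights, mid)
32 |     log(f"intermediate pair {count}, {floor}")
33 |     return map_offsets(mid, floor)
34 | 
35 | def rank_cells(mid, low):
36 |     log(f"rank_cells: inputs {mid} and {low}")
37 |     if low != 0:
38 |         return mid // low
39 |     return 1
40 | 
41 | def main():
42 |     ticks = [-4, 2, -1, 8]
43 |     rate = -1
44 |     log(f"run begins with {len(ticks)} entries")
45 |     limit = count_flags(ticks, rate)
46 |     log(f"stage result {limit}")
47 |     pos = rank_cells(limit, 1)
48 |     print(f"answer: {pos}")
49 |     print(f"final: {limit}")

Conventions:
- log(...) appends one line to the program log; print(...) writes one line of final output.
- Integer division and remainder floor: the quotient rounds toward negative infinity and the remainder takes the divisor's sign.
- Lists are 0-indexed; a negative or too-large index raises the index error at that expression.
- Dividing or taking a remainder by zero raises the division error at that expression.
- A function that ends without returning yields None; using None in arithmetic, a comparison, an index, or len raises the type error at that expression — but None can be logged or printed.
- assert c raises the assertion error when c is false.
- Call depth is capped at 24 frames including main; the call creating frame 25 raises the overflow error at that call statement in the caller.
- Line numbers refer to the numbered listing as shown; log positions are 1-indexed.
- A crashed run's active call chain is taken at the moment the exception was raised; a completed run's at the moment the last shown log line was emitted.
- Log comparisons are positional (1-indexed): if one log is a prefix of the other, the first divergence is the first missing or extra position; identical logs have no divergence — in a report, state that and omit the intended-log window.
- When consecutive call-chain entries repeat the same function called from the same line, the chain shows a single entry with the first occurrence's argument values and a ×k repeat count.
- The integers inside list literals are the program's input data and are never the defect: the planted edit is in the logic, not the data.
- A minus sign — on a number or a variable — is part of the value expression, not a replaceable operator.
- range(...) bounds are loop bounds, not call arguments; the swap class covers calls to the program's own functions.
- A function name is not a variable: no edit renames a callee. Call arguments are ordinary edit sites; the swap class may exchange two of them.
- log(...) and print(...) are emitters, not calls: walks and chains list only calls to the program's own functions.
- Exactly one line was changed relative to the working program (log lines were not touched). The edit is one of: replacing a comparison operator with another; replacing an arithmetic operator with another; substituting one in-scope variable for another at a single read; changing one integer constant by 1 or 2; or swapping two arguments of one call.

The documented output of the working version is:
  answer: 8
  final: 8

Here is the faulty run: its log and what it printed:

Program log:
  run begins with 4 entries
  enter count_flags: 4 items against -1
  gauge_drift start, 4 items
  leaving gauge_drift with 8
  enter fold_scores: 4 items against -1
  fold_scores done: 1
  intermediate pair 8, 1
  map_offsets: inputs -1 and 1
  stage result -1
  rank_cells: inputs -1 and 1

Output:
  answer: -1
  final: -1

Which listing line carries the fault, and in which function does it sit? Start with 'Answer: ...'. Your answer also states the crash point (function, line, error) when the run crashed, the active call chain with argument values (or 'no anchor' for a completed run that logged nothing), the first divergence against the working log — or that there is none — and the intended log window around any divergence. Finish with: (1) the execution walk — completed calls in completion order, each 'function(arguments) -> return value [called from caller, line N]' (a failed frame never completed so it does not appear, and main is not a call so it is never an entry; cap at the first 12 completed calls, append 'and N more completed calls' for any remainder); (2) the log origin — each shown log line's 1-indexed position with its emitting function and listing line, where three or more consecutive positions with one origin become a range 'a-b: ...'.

Answer: the defect is in count_flags at line 33.
Key fact: Everything matches until log position 8, which reads 'map_offsets: inputs -1 and 1' in place of 'map_offsets: inputs 8 and 1'.
Call chain: main -> rank_cells(-1, 1) (called at line 47).
First divergence: position 8 — the shown line 'map_offsets: inputs -1 and 1' should read 'map_offsets: inputs 8 and 1'.
Intended log window:
  6: fold_scores done: 1
  7: intermediate pair 8, 1
  8: map_offsets: inputs 8 and 1
  9: stage result 8
Execution walk:
  gauge_drift([-4, 2, -1, 8]) -> 8  [called from count_flags, line 30]
  fold_scores([-4, 2, -1, 8], -1) -> 1  [called from count_flags, line 31]
  map_offsets(-1, 1) -> -1  [called from count_flags, line 33]
  count_flags([-4, 2, -1, 8], -1) -> -1  [called from main, line 45]
  rank_cells(-1, 1) -> -1  [called from main, line 47]
Origin of each log line:
  1 — main, line 44
  2 — count_flags, line 29
  3 — gauge_drift, line 2
  4 — gauge_drift, line 7
  5 — fold_scores, line 11
  6 — fold_scores, line 16
  7 — count_flags, line 32
  8 — map_offsets, line 20
  9 — main, line 46
  10 — rank_cells, line 36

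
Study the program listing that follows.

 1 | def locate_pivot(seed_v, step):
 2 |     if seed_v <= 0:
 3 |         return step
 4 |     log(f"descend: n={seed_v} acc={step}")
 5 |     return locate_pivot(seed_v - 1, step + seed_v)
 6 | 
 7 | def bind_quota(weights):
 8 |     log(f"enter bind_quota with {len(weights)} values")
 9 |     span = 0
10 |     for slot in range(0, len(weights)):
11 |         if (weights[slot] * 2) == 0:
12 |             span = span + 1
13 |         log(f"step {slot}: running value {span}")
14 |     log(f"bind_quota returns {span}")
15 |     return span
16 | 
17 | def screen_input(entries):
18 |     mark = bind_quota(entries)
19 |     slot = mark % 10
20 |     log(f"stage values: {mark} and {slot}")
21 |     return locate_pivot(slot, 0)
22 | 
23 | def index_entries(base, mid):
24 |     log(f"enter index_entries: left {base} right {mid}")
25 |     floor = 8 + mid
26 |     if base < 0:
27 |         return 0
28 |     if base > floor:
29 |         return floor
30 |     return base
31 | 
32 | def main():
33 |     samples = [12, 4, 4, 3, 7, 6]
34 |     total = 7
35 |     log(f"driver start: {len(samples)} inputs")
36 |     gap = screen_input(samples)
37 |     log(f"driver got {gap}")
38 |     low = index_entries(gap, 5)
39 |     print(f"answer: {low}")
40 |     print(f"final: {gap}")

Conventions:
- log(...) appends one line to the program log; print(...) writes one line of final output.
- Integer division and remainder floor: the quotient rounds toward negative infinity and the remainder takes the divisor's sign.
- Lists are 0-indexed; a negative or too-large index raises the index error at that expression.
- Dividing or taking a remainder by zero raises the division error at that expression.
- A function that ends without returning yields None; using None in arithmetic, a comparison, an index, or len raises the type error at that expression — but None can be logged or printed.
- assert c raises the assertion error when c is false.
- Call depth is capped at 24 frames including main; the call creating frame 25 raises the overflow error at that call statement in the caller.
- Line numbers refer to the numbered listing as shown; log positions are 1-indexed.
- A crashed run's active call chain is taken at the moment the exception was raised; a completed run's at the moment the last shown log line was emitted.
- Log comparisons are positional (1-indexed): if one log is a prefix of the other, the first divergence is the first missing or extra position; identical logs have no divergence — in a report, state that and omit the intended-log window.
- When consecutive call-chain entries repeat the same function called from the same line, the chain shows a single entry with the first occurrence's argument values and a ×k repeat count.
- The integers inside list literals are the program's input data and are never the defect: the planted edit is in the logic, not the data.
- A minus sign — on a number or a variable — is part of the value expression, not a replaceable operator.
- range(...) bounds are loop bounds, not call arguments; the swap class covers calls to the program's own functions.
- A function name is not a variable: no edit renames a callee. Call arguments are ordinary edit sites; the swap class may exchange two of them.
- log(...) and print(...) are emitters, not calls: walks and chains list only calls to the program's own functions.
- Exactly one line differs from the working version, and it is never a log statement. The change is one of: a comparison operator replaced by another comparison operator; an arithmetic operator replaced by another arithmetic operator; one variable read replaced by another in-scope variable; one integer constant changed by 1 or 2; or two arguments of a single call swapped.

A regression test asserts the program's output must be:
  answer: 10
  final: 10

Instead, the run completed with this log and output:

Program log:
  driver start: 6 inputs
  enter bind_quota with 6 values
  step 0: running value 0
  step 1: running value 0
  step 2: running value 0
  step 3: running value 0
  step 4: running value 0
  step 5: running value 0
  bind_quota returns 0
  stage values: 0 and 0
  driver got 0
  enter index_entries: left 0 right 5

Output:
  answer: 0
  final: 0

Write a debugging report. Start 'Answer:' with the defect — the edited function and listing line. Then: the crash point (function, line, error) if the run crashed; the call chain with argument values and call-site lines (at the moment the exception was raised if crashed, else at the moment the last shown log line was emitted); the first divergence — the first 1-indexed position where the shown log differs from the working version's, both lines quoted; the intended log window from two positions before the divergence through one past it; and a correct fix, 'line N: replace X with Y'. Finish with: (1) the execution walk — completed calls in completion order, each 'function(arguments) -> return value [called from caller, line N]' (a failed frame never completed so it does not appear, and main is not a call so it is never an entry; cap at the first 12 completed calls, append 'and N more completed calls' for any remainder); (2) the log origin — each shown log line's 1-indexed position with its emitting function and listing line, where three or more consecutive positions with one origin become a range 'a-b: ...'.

Answer: the defect is in bind_quota at line 11.
Key fact: Position 3 is the first bad log line: 'step 0: running value 0' should read 'step 0: running value 1'.
Call chain: main -> index_entries(0, 5) (called at line 38).
First divergence: at position 3 the run shows 'step 0: running value 0' where the working version logs 'step 0: running value 1'.
Intended log window:
  1: driver start: 6 inputs
  2: enter bind_quota with 6 values
  3: step 0: running value 1
  4: step 1: running value 2
Execution walk:
  bind_quota([12, 4, 4, 3, 7, 6]) -> 0  [called from screen_input, line 18]
  locate_pivot(0, 0) -> 0  [called from screen_input, line 21]
  screen_input([12, 4, 4, 3, 7, 6]) -> 0  [called from main, line 36]
  index_entries(0, 5) -> 0  [called from main, line 38]
Log origins:
  1: from main, line 35
  2: from bind_quota, line 8
  3-8: from bind_quota, line 13
  9: from bind_quota, line 14
  10: from screen_input, line 20
  11: from main, line 37
  12: from index_entries, line 24
A correct fix: line 11: replace `*` with `%`.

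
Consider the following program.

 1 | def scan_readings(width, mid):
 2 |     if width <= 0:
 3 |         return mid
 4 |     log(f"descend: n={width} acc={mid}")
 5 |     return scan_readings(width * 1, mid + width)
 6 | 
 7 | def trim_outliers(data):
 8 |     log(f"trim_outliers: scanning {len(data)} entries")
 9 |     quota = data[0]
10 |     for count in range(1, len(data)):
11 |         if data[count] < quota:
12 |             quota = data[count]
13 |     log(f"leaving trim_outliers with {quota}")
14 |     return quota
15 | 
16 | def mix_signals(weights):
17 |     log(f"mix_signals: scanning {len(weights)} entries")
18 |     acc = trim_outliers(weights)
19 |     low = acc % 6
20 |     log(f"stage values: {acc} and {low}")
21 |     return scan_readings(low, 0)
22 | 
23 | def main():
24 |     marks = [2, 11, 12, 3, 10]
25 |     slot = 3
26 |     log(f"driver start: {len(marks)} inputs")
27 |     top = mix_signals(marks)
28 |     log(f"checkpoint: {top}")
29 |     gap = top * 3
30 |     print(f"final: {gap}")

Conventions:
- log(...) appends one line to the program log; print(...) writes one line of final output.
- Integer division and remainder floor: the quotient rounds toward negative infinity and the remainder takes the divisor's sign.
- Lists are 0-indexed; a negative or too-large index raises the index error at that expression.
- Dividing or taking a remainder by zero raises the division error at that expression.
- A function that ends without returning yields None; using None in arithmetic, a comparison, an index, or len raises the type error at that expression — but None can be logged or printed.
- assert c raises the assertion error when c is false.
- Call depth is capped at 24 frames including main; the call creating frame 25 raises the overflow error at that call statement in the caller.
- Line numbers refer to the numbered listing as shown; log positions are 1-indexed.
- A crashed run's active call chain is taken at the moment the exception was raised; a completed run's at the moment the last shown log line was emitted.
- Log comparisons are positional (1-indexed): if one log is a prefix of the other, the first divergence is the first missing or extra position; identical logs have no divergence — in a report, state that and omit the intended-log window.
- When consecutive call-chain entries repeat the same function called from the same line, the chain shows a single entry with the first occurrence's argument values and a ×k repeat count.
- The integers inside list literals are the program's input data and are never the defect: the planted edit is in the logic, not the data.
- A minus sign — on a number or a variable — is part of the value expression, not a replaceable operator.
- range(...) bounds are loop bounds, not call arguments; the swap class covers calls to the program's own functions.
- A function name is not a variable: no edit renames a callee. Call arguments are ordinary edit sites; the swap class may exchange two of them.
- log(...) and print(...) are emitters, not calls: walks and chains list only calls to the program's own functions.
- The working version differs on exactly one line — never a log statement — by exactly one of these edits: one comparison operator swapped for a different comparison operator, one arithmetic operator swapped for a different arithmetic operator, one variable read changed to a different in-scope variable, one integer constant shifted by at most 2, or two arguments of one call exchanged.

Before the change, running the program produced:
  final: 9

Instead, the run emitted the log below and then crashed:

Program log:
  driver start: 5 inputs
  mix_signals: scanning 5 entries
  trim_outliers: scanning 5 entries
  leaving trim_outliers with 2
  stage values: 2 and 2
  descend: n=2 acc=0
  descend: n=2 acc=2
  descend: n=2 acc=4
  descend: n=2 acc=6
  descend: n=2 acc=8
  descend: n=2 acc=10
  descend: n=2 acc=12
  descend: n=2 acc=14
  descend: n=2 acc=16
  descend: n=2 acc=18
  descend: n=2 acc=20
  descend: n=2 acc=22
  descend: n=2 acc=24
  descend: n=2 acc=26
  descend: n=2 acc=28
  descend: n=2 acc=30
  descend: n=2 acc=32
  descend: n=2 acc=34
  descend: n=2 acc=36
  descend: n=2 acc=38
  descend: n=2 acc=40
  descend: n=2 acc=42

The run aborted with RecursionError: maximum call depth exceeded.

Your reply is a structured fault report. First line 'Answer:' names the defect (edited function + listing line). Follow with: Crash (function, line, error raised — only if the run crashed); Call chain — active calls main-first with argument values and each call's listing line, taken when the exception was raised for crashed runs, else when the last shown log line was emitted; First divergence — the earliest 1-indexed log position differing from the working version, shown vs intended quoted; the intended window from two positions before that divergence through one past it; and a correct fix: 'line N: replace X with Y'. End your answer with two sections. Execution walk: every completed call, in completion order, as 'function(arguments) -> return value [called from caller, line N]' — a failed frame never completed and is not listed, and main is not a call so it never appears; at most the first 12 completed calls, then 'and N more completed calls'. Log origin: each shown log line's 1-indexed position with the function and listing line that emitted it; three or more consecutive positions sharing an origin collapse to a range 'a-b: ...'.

Answer: the defect is in scan_readings at line 5.
Key observation: The log first diverges at position 7: the faulty run prints 'descend: n=2 acc=2' where the working version prints 'descend: n=1 acc=2'.
Crash: scan_readings, line 5, RecursionError.
Call chain: main -> mix_signals([2, 11, 12, 3, 10]) (called at line 27) -> scan_readings(2, 0) (called at line 21) -> scan_readings(2, 2) (called at line 5) ×21.
First divergence: position 7; shown 'descend: n=2 acc=2' vs intended 'descend: n=1 acc=2'.
Intended log window:
  5: stage values: 2 and 2
  6: descend: n=2 acc=0
  7: descend: n=1 acc=2
  8: checkpoint: 3
Execution walk:
  trim_outliers([2, 11, 12, 3, 10]) -> 2  [called from mix_signals, line 18]
Log line origins:
  1: from main, line 26
  2: from mix_signals, line 17
  3: from trim_outliers, line 8
  4: from trim_outliers, line 13
  5: from mix_signals, line 20
  6-27: from scan_readings, line 4
A correct fix: line 5: replace `*` with `-`.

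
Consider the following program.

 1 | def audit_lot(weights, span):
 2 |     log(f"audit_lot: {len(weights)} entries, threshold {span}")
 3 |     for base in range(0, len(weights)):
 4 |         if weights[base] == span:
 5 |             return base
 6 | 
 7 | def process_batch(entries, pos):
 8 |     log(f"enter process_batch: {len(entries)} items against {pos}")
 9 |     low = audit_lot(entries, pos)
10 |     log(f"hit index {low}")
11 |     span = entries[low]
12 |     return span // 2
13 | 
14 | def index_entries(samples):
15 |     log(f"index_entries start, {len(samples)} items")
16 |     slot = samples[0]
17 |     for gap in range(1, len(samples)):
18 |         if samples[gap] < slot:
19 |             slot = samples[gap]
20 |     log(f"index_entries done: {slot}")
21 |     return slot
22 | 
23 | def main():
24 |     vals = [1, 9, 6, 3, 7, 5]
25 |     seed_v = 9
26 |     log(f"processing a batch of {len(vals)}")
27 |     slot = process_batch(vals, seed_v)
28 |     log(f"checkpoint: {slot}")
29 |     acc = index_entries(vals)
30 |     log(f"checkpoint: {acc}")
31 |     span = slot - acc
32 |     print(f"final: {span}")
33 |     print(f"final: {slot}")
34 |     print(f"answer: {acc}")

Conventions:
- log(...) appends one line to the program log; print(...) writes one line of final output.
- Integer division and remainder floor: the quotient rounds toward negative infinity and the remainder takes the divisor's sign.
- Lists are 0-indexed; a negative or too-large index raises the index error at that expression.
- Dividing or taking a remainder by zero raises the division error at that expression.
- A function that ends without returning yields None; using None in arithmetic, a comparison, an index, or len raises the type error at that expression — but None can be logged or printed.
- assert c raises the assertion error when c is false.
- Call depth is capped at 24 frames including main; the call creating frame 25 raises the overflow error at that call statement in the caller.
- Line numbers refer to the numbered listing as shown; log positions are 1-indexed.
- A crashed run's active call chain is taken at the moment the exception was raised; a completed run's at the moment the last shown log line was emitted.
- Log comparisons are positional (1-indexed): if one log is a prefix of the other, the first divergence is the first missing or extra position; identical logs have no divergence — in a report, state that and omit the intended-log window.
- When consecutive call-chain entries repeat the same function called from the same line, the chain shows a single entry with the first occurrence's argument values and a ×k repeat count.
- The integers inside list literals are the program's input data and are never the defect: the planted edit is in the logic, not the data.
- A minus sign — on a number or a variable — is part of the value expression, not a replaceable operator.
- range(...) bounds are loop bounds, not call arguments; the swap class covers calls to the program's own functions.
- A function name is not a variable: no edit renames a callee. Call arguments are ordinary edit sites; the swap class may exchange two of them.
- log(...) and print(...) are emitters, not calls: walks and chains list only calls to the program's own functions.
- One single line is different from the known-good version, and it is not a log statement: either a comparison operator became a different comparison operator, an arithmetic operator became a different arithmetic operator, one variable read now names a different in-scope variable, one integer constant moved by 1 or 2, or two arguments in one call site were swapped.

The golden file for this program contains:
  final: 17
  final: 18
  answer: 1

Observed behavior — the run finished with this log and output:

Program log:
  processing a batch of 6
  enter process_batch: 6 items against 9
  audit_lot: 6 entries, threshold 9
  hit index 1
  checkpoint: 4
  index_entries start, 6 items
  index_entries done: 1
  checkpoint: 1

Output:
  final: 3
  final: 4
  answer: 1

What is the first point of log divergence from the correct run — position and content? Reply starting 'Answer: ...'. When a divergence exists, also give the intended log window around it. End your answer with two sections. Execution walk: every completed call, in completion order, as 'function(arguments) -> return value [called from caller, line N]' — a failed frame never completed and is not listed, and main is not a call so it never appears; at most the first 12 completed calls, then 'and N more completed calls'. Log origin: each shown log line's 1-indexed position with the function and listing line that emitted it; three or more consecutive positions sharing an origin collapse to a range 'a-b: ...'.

Answer: at position 5 the run shows 'checkpoint: 4' where the working version logs 'checkpoint: 18'.
Intended log window:
  3: audit_lot: 6 entries, threshold 9
  4: hit index 1
  5: checkpoint: 18
  6: index_entries start, 6 items
Execution walk:
  audit_lot([1, 9, 6, 3, 7, 5], 9) -> 1  [called from process_batch, line 9]
  process_batch([1, 9, 6, 3, 7, 5], 9) -> 4  [called from main, line 27]
  index_entries([1, 9, 6, 3, 7, 5]) -> 1  [called from main, line 29]
Log line origins:
  1: emitted by main (line 26)
  2: emitted by process_batch (line 8)
  3: emitted by audit_lot (line 2)
  4: emitted by process_batch (line 10)
  5: emitted by main (line 28)
  6: emitted by index_entries (line 15)
  7: emitted by index_entries (line 20)
  8: emitted by main (line 30)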